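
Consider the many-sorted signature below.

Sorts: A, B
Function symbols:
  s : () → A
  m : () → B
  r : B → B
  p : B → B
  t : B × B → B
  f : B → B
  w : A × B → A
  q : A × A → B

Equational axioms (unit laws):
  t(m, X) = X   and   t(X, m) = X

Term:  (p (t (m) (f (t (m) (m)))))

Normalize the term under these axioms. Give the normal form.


1. (p (t (m) (f (t (m) (m)))))  →  (p (f (t (m) (m))))
2. (p (f (t (m) (m))))  →  (p (f (m)))

normal form = (p (f (m)))


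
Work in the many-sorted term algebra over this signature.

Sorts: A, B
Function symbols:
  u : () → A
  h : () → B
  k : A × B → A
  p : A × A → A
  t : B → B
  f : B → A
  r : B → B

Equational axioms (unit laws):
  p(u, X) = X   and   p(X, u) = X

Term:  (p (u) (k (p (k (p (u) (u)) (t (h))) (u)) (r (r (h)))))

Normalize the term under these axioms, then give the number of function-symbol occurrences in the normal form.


1. (p (u) (k (p (k (p (u) (u)) (t (h))) (u)) (r (r (h)))))  →  (k (p (k (p (u) (u)) (t (h))) (u)) (r (r (h))))
2. (k (p (k (p (u) (u)) (t (h))) (u)) (r (r (h))))  →  (k (k (p (u) (u)) (t (h))) (r (r (h))))
3. (k (k (p (u) (u)) (t (h))) (r (r (h))))  →  (k (k (u) (t (h))) (r (r (h))))
normal form: (k (k (u) (t (h))) (r (r (h))))

size = 8


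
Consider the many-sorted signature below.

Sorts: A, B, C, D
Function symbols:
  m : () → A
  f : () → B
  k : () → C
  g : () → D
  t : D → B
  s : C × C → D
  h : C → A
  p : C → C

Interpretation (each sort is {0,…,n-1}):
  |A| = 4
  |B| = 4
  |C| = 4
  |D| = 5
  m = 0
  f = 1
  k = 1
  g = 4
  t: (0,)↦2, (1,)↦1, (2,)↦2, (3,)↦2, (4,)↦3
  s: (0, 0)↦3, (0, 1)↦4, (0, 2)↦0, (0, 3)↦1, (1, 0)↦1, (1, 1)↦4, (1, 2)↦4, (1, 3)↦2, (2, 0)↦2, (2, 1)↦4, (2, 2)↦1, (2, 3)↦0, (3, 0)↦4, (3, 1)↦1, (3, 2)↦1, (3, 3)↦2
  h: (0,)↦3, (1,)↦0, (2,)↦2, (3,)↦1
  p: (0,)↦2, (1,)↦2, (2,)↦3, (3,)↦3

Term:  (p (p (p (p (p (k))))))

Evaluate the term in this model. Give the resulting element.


value = 3

  k = 1
  (p (k)) = p(1,) = 2
  (p (p (k))) = p(2,) = 3
  (p (p (p (k)))) = p(3,) = 3
  (p (p (p (p (k))))) = p(3,) = 3
  (p (p (p (p (p (k)))))) = p(3,) = 3


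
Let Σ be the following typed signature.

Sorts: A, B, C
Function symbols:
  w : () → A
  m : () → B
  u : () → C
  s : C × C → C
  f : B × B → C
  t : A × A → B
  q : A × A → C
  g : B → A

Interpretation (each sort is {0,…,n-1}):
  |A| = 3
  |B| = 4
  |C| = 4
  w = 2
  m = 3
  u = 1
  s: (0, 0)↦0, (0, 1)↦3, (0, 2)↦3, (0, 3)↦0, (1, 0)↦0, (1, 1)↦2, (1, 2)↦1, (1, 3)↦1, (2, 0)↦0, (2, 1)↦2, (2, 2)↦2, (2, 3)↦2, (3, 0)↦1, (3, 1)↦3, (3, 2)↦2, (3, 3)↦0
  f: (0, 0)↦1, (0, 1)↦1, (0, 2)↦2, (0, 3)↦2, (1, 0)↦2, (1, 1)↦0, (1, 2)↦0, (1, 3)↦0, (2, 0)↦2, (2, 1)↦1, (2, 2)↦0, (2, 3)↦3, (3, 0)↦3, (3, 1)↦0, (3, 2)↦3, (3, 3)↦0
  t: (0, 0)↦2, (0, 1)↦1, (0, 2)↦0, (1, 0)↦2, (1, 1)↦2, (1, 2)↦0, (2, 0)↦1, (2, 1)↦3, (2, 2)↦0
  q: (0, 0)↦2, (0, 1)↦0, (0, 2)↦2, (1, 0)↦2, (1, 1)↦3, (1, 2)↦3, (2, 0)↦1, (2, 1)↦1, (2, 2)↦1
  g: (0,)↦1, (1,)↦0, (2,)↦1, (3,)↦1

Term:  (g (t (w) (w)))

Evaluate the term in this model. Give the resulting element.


  w = 2
  w = 2
  (t (w) (w)) = t(2, 2) = 0
  (g (t (w) (w))) = g(0,) = 1

value = 1


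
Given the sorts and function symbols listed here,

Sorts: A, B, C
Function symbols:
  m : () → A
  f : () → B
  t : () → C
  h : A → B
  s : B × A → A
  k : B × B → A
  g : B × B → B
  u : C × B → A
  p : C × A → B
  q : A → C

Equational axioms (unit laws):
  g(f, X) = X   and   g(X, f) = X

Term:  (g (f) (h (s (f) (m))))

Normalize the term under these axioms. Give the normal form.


1. (g (f) (h (s (f) (m))))  →  (h (s (f) (m)))

normal form = (h (s (f) (m)))


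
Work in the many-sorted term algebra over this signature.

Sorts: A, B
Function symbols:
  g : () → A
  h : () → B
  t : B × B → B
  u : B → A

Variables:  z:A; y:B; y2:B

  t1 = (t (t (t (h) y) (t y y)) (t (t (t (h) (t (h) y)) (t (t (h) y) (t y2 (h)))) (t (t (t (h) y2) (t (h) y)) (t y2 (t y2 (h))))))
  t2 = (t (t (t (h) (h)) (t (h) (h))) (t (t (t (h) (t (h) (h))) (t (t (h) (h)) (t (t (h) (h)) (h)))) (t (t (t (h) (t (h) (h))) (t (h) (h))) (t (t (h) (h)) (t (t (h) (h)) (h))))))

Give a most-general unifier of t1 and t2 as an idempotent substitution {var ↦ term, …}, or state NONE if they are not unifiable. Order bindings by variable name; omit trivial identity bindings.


{y ↦ (h), y2 ↦ (t (h) (h))}


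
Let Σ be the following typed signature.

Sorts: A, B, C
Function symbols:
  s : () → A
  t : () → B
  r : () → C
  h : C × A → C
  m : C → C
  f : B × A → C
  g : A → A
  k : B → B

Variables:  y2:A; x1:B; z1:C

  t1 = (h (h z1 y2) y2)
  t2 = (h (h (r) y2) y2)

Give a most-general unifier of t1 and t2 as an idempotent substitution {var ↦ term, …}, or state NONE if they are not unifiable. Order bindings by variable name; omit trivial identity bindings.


{z1 ↦ (r)}


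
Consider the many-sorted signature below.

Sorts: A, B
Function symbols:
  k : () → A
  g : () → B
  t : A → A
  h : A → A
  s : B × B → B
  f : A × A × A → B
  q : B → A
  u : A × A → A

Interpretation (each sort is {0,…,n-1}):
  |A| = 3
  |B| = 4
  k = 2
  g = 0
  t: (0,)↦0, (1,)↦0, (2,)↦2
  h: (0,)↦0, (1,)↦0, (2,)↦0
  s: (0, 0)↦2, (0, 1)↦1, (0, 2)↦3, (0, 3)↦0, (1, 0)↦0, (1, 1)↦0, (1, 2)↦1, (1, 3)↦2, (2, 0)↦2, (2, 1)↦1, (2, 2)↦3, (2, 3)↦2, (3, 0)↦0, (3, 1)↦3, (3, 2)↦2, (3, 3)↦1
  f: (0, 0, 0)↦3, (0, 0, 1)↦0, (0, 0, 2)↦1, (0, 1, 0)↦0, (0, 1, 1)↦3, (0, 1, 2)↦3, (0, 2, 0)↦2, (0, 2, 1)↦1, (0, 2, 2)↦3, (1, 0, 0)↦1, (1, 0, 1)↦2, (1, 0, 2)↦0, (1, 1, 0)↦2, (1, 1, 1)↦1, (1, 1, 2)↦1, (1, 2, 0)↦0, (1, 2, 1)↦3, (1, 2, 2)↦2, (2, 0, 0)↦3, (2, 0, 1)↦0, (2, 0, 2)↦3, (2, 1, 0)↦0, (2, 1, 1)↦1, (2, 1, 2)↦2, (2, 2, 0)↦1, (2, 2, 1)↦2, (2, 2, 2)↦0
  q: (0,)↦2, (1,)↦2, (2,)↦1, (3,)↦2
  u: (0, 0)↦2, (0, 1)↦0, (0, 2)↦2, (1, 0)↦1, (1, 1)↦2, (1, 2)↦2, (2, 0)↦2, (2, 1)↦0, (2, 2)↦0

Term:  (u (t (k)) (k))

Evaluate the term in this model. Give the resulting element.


  k = 2
  (t (k)) = t(2,) = 2
  k = 2
  (u (t (k)) (k)) = u(2, 2) = 0

value = 0


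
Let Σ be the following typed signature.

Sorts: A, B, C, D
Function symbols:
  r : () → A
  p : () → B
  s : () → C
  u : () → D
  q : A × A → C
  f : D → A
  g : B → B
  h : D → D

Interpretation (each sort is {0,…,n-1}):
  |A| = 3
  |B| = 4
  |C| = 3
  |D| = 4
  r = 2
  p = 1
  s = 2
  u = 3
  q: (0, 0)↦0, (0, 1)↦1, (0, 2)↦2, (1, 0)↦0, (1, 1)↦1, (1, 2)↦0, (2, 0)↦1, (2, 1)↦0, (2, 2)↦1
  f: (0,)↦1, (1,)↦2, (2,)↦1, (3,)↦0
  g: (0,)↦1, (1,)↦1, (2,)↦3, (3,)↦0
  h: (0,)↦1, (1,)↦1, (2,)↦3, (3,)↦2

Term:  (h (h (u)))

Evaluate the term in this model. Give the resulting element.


value = 3

  u = 3
  (h (u)) = h(3,) = 2
  (h (h (u))) = h(2,) = 3


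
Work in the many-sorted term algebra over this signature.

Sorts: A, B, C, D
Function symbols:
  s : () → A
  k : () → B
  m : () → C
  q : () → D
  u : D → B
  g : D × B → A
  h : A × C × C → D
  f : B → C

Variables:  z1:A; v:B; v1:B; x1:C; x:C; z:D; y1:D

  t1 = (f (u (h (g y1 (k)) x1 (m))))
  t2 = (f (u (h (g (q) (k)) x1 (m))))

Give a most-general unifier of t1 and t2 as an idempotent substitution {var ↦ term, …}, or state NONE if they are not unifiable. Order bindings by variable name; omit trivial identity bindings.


{y1 ↦ (q)}


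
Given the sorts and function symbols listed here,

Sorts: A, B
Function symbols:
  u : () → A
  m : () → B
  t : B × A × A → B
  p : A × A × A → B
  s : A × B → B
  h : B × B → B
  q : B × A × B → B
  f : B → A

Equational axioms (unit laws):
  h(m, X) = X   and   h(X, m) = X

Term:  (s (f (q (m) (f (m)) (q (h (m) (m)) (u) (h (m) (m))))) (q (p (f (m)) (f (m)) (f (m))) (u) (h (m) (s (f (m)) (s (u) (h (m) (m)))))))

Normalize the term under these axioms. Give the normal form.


normal form = (s (f (q (m) (f (m)) (q (m) (u) (m)))) (q (p (f (m)) (f (m)) (f (m))) (u) (s (f (m)) (s (u) (m)))))

1. (s (f (q (m) (f (m)) (q (h (m) (m)) (u) (h (m) (m))))) (q (p (f (m)) (f (m)) (f (m))) (u) (h (m) (s (f (m)) (s (u) (h (m) (m)))))))  →  (s (f (q (m) (f (m)) (q (m) (u) (h (m) (m))))) (q (p (f (m)) (f (m)) (f (m))) (u) (h (m) (s (f (m)) (s (u) (h (m) (m)))))))
2. (s (f (q (m) (f (m)) (q (m) (u) (h (m) (m))))) (q (p (f (m)) (f (m)) (f (m))) (u) (h (m) (s (f (m)) (s (u) (h (m) (m)))))))  →  (s (f (q (m) (f (m)) (q (m) (u) (m)))) (q (p (f (m)) (f (m)) (f (m))) (u) (h (m) (s (f (m)) (s (u) (h (m) (m)))))))
3. (s (f (q (m) (f (m)) (q (m) (u) (m)))) (q (p (f (m)) (f (m)) (f (m))) (u) (h (m) (s (f (m)) (s (u) (h (m) (m)))))))  →  (s (f (q (m) (f (m)) (q (m) (u) (m)))) (q (p (f (m)) (f (m)) (f (m))) (u) (s (f (m)) (s (u) (h (m) (m))))))
4. (s (f (q (m) (f (m)) (q (m) (u) (m)))) (q (p (f (m)) (f (m)) (f (m))) (u) (s (f (m)) (s (u) (h (m) (m))))))  →  (s (f (q (m) (f (m)) (q (m) (u) (m)))) (q (p (f (m)) (f (m)) (f (m))) (u) (s (f (m)) (s (u) (m)))))


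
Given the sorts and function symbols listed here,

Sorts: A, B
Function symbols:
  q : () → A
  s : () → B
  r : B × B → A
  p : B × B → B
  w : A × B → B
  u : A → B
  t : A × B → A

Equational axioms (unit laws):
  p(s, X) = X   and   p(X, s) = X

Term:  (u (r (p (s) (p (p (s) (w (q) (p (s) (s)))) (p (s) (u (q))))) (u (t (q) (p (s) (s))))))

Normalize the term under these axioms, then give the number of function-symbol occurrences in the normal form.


1. (u (r (p (s) (p (p (s) (w (q) (p (s) (s)))) (p (s) (u (q))))) (u (t (q) (p (s) (s))))))  →  (u (r (p (p (s) (w (q) (p (s) (s)))) (p (s) (u (q)))) (u (t (q) (p (s) (s))))))
2. (u (r (p (p (s) (w (q) (p (s) (s)))) (p (s) (u (q)))) (u (t (q) (p (s) (s))))))  →  (u (r (p (w (q) (p (s) (s))) (p (s) (u (q)))) (u (t (q) (p (s) (s))))))
3. (u (r (p (w (q) (p (s) (s))) (p (s) (u (q)))) (u (t (q) (p (s) (s))))))  →  (u (r (p (w (q) (s)) (p (s) (u (q)))) (u (t (q) (p (s) (s))))))
4. (u (r (p (w (q) (s)) (p (s) (u (q)))) (u (t (q) (p (s) (s))))))  →  (u (r (p (w (q) (s)) (u (q))) (u (t (q) (p (s) (s))))))
5. (u (r (p (w (q) (s)) (u (q))) (u (t (q) (p (s) (s))))))  →  (u (r (p (w (q) (s)) (u (q))) (u (t (q) (s)))))
normal form: (u (r (p (w (q) (s)) (u (q))) (u (t (q) (s)))))

size = 12


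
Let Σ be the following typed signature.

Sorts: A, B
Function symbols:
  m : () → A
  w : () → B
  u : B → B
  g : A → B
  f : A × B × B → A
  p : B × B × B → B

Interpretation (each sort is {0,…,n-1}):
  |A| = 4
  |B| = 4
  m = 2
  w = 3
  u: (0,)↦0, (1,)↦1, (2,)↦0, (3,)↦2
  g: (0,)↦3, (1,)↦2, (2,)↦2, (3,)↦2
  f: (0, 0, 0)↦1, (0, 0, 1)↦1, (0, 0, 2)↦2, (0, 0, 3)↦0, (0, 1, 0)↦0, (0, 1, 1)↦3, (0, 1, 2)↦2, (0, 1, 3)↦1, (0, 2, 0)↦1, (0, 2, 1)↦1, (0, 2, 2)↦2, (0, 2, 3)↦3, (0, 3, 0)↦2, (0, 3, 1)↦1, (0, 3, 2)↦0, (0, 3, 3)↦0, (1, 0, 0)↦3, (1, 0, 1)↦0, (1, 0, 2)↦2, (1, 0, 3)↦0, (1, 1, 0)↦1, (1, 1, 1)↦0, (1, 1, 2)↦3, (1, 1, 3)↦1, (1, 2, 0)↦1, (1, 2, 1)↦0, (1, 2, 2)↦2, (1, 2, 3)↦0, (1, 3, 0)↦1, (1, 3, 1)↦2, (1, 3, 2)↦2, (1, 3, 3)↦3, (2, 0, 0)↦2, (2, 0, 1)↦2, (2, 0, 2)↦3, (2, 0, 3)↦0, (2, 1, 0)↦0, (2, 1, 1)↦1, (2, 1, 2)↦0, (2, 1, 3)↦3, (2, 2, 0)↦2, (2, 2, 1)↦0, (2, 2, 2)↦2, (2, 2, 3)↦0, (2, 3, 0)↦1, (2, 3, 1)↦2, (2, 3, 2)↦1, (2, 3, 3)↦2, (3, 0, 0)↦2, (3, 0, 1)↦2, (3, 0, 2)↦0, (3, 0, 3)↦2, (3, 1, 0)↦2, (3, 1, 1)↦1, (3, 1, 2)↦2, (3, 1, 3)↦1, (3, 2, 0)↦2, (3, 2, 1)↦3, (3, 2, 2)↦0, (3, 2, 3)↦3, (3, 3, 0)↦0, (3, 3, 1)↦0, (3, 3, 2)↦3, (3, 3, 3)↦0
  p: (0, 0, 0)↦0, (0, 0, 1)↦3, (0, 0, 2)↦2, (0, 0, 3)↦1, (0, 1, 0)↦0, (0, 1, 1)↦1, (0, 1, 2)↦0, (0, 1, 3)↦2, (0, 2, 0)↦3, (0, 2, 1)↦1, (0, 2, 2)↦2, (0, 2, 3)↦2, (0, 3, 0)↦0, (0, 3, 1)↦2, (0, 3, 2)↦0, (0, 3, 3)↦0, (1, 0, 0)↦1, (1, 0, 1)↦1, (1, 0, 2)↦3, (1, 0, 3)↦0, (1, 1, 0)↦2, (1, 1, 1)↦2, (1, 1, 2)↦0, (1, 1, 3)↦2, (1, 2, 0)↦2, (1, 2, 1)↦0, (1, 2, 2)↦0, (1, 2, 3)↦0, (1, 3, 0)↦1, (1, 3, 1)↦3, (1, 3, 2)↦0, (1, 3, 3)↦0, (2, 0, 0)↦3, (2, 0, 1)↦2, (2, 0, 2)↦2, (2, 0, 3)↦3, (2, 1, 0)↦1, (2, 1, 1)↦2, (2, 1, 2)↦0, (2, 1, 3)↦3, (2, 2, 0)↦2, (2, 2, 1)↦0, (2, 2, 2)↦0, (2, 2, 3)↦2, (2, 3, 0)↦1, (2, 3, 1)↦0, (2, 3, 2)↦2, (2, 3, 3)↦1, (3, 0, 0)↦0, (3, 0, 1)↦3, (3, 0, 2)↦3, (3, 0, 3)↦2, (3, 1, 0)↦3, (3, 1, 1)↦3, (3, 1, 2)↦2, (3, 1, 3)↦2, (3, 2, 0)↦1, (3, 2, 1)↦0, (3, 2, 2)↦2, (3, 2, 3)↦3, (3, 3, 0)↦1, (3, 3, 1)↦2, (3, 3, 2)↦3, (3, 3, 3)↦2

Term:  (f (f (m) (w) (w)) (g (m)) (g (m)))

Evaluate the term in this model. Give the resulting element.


  m = 2
  w = 3
  w = 3
  (f (m) (w) (w)) = f(2, 3, 3) = 2
  m = 2
  (g (m)) = g(2,) = 2
  m = 2
  (g (m)) = g(2,) = 2
  (f (f (m) (w) (w)) (g (m)) (g (m))) = f(2, 2, 2) = 2

value = 2


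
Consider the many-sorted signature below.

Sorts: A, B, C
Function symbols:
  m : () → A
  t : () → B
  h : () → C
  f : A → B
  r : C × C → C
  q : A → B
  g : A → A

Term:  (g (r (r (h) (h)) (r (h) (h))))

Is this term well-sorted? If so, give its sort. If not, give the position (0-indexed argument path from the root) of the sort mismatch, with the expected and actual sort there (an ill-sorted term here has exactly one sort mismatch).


      (h) : C
      (h) : C
    (r (h) (h)) : C
      (h) : C
      (h) : C
    (r (h) (h)) : C
  (r (r (h) (h)) (r (h) (h))) : C
(g (r (r (h) (h)) (r (h) (h)))) : ✗ arg 0 at [0] has sort C, expected A

ill-sorted at position [0]: expected A, got C


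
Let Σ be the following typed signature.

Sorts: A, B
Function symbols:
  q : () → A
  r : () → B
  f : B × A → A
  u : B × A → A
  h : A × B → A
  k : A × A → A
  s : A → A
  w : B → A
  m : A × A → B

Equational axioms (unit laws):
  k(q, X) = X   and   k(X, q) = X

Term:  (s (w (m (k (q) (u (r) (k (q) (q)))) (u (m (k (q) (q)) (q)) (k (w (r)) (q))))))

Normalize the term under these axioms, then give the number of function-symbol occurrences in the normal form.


1. (s (w (m (k (q) (u (r) (k (q) (q)))) (u (m (k (q) (q)) (q)) (k (w (r)) (q))))))  →  (s (w (m (u (r) (k (q) (q))) (u (m (k (q) (q)) (q)) (k (w (r)) (q))))))
2. (s (w (m (u (r) (k (q) (q))) (u (m (k (q) (q)) (q)) (k (w (r)) (q))))))  →  (s (w (m (u (r) (q)) (u (m (k (q) (q)) (q)) (k (w (r)) (q))))))
3. (s (w (m (u (r) (q)) (u (m (k (q) (q)) (q)) (k (w (r)) (q))))))  →  (s (w (m (u (r) (q)) (u (m (q) (q)) (k (w (r)) (q))))))
4. (s (w (m (u (r) (q)) (u (m (q) (q)) (k (w (r)) (q))))))  →  (s (w (m (u (r) (q)) (u (m (q) (q)) (w (r))))))
normal form: (s (w (m (u (r) (q)) (u (m (q) (q)) (w (r))))))

size = 12


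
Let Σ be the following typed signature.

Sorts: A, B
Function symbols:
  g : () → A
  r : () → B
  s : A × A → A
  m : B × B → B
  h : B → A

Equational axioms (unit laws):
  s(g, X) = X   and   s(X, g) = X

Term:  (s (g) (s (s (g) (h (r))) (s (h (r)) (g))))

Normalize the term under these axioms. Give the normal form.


normal form = (s (h (r)) (h (r)))

1. (s (g) (s (s (g) (h (r))) (s (h (r)) (g))))  →  (s (s (g) (h (r))) (s (h (r)) (g)))
2. (s (s (g) (h (r))) (s (h (r)) (g)))  →  (s (h (r)) (s (h (r)) (g)))
3. (s (h (r)) (s (h (r)) (g)))  →  (s (h (r)) (h (r)))


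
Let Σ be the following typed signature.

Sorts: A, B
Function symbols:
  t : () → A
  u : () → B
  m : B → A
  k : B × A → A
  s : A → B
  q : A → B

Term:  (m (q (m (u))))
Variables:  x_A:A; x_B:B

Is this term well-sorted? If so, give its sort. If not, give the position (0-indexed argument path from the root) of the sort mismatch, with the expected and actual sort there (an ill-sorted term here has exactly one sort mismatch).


well-sorted; sort = A

      (u) : B
    (m (u)) : A
  (q (m (u))) : B
(m (q (m (u)))) : A


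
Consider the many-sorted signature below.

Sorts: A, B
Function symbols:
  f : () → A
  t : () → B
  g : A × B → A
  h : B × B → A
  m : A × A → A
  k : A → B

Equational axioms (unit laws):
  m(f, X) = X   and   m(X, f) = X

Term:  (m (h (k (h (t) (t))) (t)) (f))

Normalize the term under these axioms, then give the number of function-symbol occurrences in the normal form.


1. (m (h (k (h (t) (t))) (t)) (f))  →  (h (k (h (t) (t))) (t))
normal form: (h (k (h (t) (t))) (t))

size = 6


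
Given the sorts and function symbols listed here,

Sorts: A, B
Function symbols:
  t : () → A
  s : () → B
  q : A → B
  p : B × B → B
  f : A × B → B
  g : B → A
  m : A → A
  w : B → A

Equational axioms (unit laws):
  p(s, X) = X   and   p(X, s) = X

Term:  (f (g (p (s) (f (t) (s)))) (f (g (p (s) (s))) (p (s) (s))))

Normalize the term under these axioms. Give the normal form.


normal form = (f (g (f (t) (s))) (f (g (s)) (s)))

1. (f (g (p (s) (f (t) (s)))) (f (g (p (s) (s))) (p (s) (s))))  →  (f (g (f (t) (s))) (f (g (p (s) (s))) (p (s) (s))))
2. (f (g (f (t) (s))) (f (g (p (s) (s))) (p (s) (s))))  →  (f (g (f (t) (s))) (f (g (s)) (p (s) (s))))
3. (f (g (f (t) (s))) (f (g (s)) (p (s) (s))))  →  (f (g (f (t) (s))) (f (g (s)) (s)))


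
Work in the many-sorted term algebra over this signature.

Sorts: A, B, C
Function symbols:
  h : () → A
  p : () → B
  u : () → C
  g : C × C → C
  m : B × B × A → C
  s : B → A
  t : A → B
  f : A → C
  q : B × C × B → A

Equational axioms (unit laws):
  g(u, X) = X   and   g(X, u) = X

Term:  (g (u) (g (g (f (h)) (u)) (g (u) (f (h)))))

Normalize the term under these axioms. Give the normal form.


normal form = (g (f (h)) (f (h)))

1. (g (u) (g (g (f (h)) (u)) (g (u) (f (h)))))  →  (g (g (f (h)) (u)) (g (u) (f (h))))
2. (g (g (f (h)) (u)) (g (u) (f (h))))  →  (g (f (h)) (g (u) (f (h))))
3. (g (f (h)) (g (u) (f (h))))  →  (g (f (h)) (f (h)))


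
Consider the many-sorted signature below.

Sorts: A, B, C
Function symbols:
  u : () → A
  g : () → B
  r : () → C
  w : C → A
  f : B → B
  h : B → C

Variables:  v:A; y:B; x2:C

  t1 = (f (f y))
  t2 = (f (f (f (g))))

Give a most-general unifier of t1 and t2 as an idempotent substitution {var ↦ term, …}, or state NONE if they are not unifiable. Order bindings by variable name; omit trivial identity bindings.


{y ↦ (f (g))}


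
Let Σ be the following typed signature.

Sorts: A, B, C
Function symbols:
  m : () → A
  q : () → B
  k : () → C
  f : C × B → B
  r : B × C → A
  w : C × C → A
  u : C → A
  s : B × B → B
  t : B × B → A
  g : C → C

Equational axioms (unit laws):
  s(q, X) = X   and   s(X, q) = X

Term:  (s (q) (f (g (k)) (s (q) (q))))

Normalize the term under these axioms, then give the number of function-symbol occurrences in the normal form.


size = 4

1. (s (q) (f (g (k)) (s (q) (q))))  →  (f (g (k)) (s (q) (q)))
2. (f (g (k)) (s (q) (q)))  →  (f (g (k)) (q))
normal form: (f (g (k)) (q))


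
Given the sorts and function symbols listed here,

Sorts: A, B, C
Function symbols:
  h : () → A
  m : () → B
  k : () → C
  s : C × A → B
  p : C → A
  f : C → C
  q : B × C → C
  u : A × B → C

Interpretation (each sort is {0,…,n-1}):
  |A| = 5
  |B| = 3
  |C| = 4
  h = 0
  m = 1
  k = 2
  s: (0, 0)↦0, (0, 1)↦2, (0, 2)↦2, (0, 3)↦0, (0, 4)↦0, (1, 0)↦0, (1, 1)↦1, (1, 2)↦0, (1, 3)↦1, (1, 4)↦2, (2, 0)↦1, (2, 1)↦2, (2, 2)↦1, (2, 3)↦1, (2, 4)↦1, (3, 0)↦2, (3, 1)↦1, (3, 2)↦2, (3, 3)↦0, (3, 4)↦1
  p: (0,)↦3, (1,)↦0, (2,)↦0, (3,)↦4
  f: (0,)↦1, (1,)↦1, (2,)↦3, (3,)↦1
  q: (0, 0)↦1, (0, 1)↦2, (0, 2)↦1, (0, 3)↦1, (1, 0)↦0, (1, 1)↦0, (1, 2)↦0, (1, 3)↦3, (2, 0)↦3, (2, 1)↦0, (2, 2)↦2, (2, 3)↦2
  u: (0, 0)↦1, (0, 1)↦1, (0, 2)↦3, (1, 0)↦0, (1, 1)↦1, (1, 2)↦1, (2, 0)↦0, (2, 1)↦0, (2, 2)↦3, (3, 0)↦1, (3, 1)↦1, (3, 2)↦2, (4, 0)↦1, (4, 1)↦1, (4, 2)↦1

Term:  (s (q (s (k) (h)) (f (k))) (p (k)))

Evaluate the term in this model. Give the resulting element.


  k = 2
  h = 0
  (s (k) (h)) = s(2, 0) = 1
  k = 2
  (f (k)) = f(2,) = 3
  (q (s (k) (h)) (f (k))) = q(1, 3) = 3
  k = 2
  (p (k)) = p(2,) = 0
  (s (q (s (k) (h)) (f (k))) (p (k))) = s(3, 0) = 2

value = 2


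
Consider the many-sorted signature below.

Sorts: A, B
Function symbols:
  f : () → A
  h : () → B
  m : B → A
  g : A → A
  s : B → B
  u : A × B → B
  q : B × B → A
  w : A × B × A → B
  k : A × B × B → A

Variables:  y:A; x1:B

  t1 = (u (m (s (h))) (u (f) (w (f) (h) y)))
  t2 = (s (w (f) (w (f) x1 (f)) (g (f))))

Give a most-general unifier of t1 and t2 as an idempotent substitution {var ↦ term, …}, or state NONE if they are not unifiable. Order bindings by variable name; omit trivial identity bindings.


NONE (not unifiable)

head clash or occurs-check failure — not unifiable


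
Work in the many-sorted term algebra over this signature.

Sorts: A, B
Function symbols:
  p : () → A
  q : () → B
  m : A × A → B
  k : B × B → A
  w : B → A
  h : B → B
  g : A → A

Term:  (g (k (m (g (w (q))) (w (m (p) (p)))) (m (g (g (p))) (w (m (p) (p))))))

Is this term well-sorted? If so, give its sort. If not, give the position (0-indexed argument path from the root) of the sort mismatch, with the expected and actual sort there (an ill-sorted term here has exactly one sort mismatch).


well-sorted; sort = A

          (q) : B
        (w (q)) : A
      (g (w (q))) : A
          (p) : A
          (p) : A
        (m (p) (p)) : B
      (w (m (p) (p))) : A
    (m (g (w (q))) (w (m (p) (p)))) : B
          (p) : A
        (g (p)) : A
      (g (g (p))) : A
          (p) : A
          (p) : A
        (m (p) (p)) : B
      (w (m (p) (p))) : A
    (m (g (g (p))) (w (m (p) (p)))) : B
  (k (m (g (w (q))) (w (m (p) (p)))) (m (g (g (p))) (w (m (p) (p))))) : A
(g (k (m (g (w (q))) (w (m (p) (p)))) (m (g (g (p))) (w (m (p) (p)))))) : A


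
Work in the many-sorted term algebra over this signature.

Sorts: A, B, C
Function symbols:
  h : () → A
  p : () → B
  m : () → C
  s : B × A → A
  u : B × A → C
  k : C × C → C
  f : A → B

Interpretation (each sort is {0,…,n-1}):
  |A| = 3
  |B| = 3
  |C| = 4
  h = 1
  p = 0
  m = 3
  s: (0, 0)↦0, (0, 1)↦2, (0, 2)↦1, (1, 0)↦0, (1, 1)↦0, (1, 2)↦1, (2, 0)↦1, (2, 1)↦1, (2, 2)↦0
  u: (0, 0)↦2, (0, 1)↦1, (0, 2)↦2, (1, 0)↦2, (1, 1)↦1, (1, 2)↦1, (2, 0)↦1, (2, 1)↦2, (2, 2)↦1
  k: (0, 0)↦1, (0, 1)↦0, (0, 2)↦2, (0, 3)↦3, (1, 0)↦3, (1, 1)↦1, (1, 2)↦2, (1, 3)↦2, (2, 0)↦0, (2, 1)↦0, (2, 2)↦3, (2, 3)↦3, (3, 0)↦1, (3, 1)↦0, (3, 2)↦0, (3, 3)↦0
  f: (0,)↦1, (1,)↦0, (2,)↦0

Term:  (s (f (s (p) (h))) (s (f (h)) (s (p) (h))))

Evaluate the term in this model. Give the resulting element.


  p = 0
  h = 1
  (s (p) (h)) = s(0, 1) = 2
  (f (s (p) (h))) = f(2,) = 0
  h = 1
  (f (h)) = f(1,) = 0
  p = 0
  h = 1
  (s (p) (h)) = s(0, 1) = 2
  (s (f (h)) (s (p) (h))) = s(0, 2) = 1
  (s (f (s (p) (h))) (s (f (h)) (s (p) (h)))) = s(0, 1) = 2

value = 2


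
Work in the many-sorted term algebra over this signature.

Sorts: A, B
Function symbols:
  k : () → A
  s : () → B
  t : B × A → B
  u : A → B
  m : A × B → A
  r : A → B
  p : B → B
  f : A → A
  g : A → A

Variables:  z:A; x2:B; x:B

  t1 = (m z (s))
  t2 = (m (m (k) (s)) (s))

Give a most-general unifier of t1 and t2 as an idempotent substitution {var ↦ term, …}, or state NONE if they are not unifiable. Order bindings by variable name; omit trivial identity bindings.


{z ↦ (m (k) (s))}


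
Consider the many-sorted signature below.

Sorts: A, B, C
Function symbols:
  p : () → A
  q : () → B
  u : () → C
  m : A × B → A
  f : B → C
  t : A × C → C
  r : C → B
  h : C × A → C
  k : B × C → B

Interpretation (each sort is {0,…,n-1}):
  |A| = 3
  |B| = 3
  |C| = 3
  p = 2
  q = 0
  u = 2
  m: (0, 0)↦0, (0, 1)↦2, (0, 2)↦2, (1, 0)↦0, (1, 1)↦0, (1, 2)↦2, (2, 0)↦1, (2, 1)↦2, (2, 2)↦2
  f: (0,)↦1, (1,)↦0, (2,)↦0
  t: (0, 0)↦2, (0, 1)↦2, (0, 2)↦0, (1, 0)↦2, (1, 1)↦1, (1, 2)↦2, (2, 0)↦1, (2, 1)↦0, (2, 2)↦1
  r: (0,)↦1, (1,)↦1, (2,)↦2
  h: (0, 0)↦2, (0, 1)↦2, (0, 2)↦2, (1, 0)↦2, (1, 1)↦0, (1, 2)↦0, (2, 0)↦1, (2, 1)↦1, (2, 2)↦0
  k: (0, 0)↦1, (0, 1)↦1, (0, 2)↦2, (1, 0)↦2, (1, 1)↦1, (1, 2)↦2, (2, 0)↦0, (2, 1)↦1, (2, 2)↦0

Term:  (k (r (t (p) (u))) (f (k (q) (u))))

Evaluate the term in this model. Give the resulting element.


  p = 2
  u = 2
  (t (p) (u)) = t(2, 2) = 1
  (r (t (p) (u))) = r(1,) = 1
  q = 0
  u = 2
  (k (q) (u)) = k(0, 2) = 2
  (f (k (q) (u))) = f(2,) = 0
  (k (r (t (p) (u))) (f (k (q) (u)))) = k(1, 0) = 2

value = 2


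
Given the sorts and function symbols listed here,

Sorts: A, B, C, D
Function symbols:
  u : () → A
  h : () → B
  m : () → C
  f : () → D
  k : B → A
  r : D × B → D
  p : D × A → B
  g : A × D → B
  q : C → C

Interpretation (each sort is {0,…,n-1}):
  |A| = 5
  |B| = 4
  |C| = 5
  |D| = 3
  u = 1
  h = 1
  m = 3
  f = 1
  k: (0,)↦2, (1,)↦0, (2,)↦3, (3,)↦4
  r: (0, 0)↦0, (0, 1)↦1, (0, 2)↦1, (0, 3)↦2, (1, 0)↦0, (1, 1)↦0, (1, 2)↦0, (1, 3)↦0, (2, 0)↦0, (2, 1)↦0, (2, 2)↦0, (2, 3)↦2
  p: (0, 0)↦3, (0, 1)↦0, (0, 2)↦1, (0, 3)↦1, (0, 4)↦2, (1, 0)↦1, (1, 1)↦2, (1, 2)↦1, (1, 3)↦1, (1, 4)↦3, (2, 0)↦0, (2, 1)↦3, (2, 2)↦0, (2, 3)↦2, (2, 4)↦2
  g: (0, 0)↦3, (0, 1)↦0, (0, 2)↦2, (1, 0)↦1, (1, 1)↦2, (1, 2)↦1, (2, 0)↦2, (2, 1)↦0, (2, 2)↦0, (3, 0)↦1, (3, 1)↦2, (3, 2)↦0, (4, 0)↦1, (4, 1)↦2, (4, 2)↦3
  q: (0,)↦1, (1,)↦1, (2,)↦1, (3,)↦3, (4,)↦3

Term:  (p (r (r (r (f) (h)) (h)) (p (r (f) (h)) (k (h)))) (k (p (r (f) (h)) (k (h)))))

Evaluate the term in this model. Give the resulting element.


value = 2

  f = 1
  h = 1
  (r (f) (h)) = r(1, 1) = 0
  h = 1
  (r (r (f) (h)) (h)) = r(0, 1) = 1
  f = 1
  h = 1
  (r (f) (h)) = r(1, 1) = 0
  h = 1
  (k (h)) = k(1,) = 0
  (p (r (f) (h)) (k (h))) = p(0, 0) = 3
  (r (r (r (f) (h)) (h)) (p (r (f) (h)) (k (h)))) = r(1, 3) = 0
  f = 1
  h = 1
  (r (f) (h)) = r(1, 1) = 0
  h = 1
  (k (h)) = k(1,) = 0
  (p (r (f) (h)) (k (h))) = p(0, 0) = 3
  (k (p (r (f) (h)) (k (h)))) = k(3,) = 4
  (p (r (r (r (f) (h)) (h)) (p (r (f) (h)) (k (h)))) (k (p (r (f) (h)) (k (h))))) = p(0, 4) = 2


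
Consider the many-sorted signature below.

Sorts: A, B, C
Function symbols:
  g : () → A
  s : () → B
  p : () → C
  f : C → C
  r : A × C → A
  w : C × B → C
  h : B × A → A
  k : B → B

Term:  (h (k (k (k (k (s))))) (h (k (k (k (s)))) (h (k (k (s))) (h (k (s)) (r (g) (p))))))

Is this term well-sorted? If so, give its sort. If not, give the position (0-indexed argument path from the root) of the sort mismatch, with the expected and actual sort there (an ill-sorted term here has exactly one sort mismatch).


          (s) : B
        (k (s)) : B
      (k (k (s))) : B
    (k (k (k (s)))) : B
  (k (k (k (k (s))))) : B
          (s) : B
        (k (s)) : B
      (k (k (s))) : B
    (k (k (k (s)))) : B
          (s) : B
        (k (s)) : B
      (k (k (s))) : B
          (s) : B
        (k (s)) : B
          (g) : A
          (p) : C
        (r (g) (p)) : A
      (h (k (s)) (r (g) (p))) : A
    (h (k (k (s))) (h (k (s)) (r (g) (p)))) : A
  (h (k (k (k (s)))) (h (k (k (s))) (h (k (s)) (r (g) (p))))) : A
(h (k (k (k (k (s))))) (h (k (k (k (s)))) (h (k (k (s))) (h (k (s)) (r (g) (p)))))) : A

well-sorted; sort = A


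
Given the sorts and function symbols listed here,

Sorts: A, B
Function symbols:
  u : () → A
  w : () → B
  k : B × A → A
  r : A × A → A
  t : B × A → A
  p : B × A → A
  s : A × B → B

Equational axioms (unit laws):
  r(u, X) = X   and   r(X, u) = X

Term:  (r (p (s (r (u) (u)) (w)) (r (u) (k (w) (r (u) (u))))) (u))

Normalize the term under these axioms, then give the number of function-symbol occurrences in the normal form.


size = 7

1. (r (p (s (r (u) (u)) (w)) (r (u) (k (w) (r (u) (u))))) (u))  →  (p (s (r (u) (u)) (w)) (r (u) (k (w) (r (u) (u)))))
2. (p (s (r (u) (u)) (w)) (r (u) (k (w) (r (u) (u)))))  →  (p (s (u) (w)) (r (u) (k (w) (r (u) (u)))))
3. (p (s (u) (w)) (r (u) (k (w) (r (u) (u)))))  →  (p (s (u) (w)) (k (w) (r (u) (u))))
4. (p (s (u) (w)) (k (w) (r (u) (u))))  →  (p (s (u) (w)) (k (w) (u)))
normal form: (p (s (u) (w)) (k (w) (u)))


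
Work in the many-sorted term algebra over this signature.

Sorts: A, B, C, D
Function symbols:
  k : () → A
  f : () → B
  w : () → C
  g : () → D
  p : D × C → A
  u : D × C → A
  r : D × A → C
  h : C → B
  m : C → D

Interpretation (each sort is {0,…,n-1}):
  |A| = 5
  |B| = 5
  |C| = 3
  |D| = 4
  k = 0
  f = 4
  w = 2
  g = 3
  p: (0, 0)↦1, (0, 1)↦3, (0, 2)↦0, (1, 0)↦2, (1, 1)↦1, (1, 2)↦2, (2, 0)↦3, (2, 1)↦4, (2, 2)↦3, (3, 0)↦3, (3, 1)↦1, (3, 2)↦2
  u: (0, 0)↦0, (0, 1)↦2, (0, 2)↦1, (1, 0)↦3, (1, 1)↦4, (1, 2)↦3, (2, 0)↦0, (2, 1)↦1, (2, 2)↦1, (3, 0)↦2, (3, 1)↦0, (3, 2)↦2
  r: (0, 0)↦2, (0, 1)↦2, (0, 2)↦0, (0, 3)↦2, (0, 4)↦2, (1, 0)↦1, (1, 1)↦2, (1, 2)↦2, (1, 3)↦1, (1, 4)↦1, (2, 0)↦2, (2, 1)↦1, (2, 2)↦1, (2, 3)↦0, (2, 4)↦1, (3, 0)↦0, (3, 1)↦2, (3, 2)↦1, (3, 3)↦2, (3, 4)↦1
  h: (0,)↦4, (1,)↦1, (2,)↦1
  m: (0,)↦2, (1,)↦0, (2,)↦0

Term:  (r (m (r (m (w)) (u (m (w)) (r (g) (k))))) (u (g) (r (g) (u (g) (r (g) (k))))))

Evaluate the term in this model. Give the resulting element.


  w = 2
  (m (w)) = m(2,) = 0
  w = 2
  (m (w)) = m(2,) = 0
  g = 3
  k = 0
  (r (g) (k)) = r(3, 0) = 0
  (u (m (w)) (r (g) (k))) = u(0, 0) = 0
  (r (m (w)) (u (m (w)) (r (g) (k)))) = r(0, 0) = 2
  (m (r (m (w)) (u (m (w)) (r (g) (k))))) = m(2,) = 0
  g = 3
  g = 3
  g = 3
  g = 3
  k = 0
  (r (g) (k)) = r(3, 0) = 0
  (u (g) (r (g) (k))) = u(3, 0) = 2
  (r (g) (u (g) (r (g) (k)))) = r(3, 2) = 1
  (u (g) (r (g) (u (g) (r (g) (k))))) = u(3, 1) = 0
  (r (m (r (m (w)) (u (m (w)) (r (g) (k))))) (u (g) (r (g) (u (g) (r (g) (k)))))) = r(0, 0) = 2

value = 2


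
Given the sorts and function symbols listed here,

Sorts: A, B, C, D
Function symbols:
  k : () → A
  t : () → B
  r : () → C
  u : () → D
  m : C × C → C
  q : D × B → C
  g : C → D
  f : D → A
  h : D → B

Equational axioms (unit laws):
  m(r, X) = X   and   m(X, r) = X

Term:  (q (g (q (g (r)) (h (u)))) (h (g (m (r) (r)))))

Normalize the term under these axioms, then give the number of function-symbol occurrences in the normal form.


size = 10

1. (q (g (q (g (r)) (h (u)))) (h (g (m (r) (r)))))  →  (q (g (q (g (r)) (h (u)))) (h (g (r))))
normal form: (q (g (q (g (r)) (h (u)))) (h (g (r))))


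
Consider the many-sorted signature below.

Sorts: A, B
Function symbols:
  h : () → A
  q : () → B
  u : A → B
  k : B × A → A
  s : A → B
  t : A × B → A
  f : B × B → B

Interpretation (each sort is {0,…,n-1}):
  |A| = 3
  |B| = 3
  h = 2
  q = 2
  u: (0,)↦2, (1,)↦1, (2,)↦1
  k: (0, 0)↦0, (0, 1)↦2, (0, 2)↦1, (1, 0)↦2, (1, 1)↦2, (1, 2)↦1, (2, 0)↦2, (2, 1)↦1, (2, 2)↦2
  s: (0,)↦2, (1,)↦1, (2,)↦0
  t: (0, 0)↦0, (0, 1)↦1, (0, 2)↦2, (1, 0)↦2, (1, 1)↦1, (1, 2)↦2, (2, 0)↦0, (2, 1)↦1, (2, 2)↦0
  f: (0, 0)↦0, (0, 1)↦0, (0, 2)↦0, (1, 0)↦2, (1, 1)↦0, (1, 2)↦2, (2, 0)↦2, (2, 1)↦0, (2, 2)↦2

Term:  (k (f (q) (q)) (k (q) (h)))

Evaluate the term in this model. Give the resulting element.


  q = 2
  q = 2
  (f (q) (q)) = f(2, 2) = 2
  q = 2
  h = 2
  (k (q) (h)) = k(2, 2) = 2
  (k (f (q) (q)) (k (q) (h))) = k(2, 2) = 2

value = 2


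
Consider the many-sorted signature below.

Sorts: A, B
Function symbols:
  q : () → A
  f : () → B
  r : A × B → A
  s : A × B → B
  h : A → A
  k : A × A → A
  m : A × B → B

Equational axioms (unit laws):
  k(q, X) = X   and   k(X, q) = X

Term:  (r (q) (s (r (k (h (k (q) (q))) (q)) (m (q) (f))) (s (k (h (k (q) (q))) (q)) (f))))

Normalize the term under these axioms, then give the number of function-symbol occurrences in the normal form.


1. (r (q) (s (r (k (h (k (q) (q))) (q)) (m (q) (f))) (s (k (h (k (q) (q))) (q)) (f))))  →  (r (q) (s (r (h (k (q) (q))) (m (q) (f))) (s (k (h (k (q) (q))) (q)) (f))))
2. (r (q) (s (r (h (k (q) (q))) (m (q) (f))) (s (k (h (k (q) (q))) (q)) (f))))  →  (r (q) (s (r (h (q)) (m (q) (f))) (s (k (h (k (q) (q))) (q)) (f))))
3. (r (q) (s (r (h (q)) (m (q) (f))) (s (k (h (k (q) (q))) (q)) (f))))  →  (r (q) (s (r (h (q)) (m (q) (f))) (s (h (k (q) (q))) (f))))
4. (r (q) (s (r (h (q)) (m (q) (f))) (s (h (k (q) (q))) (f))))  →  (r (q) (s (r (h (q)) (m (q) (f))) (s (h (q)) (f))))
normal form: (r (q) (s (r (h (q)) (m (q) (f))) (s (h (q)) (f))))

size = 13


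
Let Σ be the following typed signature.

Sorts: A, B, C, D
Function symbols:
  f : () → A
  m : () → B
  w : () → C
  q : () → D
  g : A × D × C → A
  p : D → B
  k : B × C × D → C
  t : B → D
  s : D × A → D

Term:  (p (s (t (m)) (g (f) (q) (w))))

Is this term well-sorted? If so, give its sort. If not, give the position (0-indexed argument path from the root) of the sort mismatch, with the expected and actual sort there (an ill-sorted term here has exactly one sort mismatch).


well-sorted; sort = B

      (m) : B
    (t (m)) : D
      (f) : A
      (q) : D
      (w) : C
    (g (f) (q) (w)) : A
  (s (t (m)) (g (f) (q) (w))) : D
(p (s (t (m)) (g (f) (q) (w)))) : B


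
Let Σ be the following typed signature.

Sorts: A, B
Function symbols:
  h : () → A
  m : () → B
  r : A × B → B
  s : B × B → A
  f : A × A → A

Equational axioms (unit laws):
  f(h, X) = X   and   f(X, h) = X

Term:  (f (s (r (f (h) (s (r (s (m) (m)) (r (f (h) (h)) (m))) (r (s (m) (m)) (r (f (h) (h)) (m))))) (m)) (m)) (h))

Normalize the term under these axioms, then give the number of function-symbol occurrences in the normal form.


1. (f (s (r (f (h) (s (r (s (m) (m)) (r (f (h) (h)) (m))) (r (s (m) (m)) (r (f (h) (h)) (m))))) (m)) (m)) (h))  →  (s (r (f (h) (s (r (s (m) (m)) (r (f (h) (h)) (m))) (r (s (m) (m)) (r (f (h) (h)) (m))))) (m)) (m))
2. (s (r (f (h) (s (r (s (m) (m)) (r (f (h) (h)) (m))) (r (s (m) (m)) (r (f (h) (h)) (m))))) (m)) (m))  →  (s (r (s (r (s (m) (m)) (r (f (h) (h)) (m))) (r (s (m) (m)) (r (f (h) (h)) (m)))) (m)) (m))
3. (s (r (s (r (s (m) (m)) (r (f (h) (h)) (m))) (r (s (m) (m)) (r (f (h) (h)) (m)))) (m)) (m))  →  (s (r (s (r (s (m) (m)) (r (h) (m))) (r (s (m) (m)) (r (f (h) (h)) (m)))) (m)) (m))
4. (s (r (s (r (s (m) (m)) (r (h) (m))) (r (s (m) (m)) (r (f (h) (h)) (m)))) (m)) (m))  →  (s (r (s (r (s (m) (m)) (r (h) (m))) (r (s (m) (m)) (r (h) (m)))) (m)) (m))
normal form: (s (r (s (r (s (m) (m)) (r (h) (m))) (r (s (m) (m)) (r (h) (m)))) (m)) (m))

size = 19


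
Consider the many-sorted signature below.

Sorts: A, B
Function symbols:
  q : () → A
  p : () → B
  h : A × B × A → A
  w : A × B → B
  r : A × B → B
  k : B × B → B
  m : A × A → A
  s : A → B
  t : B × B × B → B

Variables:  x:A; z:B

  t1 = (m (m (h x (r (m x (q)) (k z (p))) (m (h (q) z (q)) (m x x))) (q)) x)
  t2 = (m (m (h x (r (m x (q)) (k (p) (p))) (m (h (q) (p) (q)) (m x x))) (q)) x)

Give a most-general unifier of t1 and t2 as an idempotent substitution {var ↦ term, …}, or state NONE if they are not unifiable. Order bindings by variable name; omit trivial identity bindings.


{z ↦ (p)}


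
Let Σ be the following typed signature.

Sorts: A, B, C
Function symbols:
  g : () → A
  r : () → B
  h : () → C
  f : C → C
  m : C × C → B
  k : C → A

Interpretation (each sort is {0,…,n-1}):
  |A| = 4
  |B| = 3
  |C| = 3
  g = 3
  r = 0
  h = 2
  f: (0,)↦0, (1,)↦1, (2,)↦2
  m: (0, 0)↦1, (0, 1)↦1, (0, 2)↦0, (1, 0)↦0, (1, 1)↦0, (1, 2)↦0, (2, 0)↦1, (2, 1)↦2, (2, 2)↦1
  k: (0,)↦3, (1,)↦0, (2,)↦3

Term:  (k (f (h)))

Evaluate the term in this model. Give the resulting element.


  h = 2
  (f (h)) = f(2,) = 2
  (k (f (h))) = k(2,) = 3

value = 3


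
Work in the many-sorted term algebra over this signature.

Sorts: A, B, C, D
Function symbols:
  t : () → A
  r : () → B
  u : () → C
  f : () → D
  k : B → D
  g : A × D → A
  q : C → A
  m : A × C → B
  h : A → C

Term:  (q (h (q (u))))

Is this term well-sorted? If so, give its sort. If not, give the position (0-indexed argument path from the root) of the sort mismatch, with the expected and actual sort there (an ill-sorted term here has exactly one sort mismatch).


well-sorted; sort = A

      (u) : C
    (q (u)) : A
  (h (q (u))) : C
(q (h (q (u)))) : A


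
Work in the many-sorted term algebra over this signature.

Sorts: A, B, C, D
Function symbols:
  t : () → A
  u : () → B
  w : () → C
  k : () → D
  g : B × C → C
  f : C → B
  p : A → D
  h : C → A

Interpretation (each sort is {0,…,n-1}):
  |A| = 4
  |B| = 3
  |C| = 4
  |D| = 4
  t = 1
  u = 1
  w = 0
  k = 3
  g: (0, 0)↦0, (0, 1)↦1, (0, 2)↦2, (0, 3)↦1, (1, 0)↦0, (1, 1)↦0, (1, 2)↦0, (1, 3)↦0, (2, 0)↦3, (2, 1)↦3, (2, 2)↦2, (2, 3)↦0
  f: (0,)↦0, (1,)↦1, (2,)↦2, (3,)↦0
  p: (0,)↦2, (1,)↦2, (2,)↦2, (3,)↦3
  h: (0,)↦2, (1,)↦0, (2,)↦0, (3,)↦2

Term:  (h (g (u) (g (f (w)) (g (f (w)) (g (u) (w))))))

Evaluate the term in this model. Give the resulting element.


  u = 1
  w = 0
  (f (w)) = f(0,) = 0
  w = 0
  (f (w)) = f(0,) = 0
  u = 1
  w = 0
  (g (u) (w)) = g(1, 0) = 0
  (g (f (w)) (g (u) (w))) = g(0, 0) = 0
  (g (f (w)) (g (f (w)) (g (u) (w)))) = g(0, 0) = 0
  (g (u) (g (f (w)) (g (f (w)) (g (u) (w))))) = g(1, 0) = 0
  (h (g (u) (g (f (w)) (g (f (w)) (g (u) (w)))))) = h(0,) = 2

value = 2


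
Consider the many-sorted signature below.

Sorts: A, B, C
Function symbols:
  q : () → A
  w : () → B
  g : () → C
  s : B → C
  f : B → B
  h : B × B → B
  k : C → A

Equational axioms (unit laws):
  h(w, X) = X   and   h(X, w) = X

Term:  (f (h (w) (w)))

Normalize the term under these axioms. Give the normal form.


normal form = (f (w))

1. (f (h (w) (w)))  →  (f (w))


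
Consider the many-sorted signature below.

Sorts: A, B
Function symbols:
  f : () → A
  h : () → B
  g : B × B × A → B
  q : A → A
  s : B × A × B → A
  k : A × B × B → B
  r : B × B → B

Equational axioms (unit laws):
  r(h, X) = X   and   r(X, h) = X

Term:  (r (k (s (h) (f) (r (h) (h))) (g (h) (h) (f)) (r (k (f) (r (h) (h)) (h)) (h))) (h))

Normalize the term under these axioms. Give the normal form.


normal form = (k (s (h) (f) (h)) (g (h) (h) (f)) (k (f) (h) (h)))

1. (r (k (s (h) (f) (r (h) (h))) (g (h) (h) (f)) (r (k (f) (r (h) (h)) (h)) (h))) (h))  →  (k (s (h) (f) (r (h) (h))) (g (h) (h) (f)) (r (k (f) (r (h) (h)) (h)) (h)))
2. (k (s (h) (f) (r (h) (h))) (g (h) (h) (f)) (r (k (f) (r (h) (h)) (h)) (h)))  →  (k (s (h) (f) (h)) (g (h) (h) (f)) (r (k (f) (r (h) (h)) (h)) (h)))
3. (k (s (h) (f) (h)) (g (h) (h) (f)) (r (k (f) (r (h) (h)) (h)) (h)))  →  (k (s (h) (f) (h)) (g (h) (h) (f)) (k (f) (r (h) (h)) (h)))
4. (k (s (h) (f) (h)) (g (h) (h) (f)) (k (f) (r (h) (h)) (h)))  →  (k (s (h) (f) (h)) (g (h) (h) (f)) (k (f) (h) (h)))


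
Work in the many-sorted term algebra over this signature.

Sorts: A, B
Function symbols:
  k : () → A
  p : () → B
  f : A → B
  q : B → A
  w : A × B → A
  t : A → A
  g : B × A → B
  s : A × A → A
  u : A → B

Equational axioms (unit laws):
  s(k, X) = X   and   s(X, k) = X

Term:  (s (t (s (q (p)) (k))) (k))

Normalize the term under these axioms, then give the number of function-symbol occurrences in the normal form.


1. (s (t (s (q (p)) (k))) (k))  →  (t (s (q (p)) (k)))
2. (t (s (q (p)) (k)))  →  (t (q (p)))
normal form: (t (q (p)))

size = 3


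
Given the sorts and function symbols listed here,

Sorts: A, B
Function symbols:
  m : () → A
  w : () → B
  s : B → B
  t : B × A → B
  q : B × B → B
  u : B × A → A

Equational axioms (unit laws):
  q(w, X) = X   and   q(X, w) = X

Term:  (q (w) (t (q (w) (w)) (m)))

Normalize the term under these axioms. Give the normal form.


1. (q (w) (t (q (w) (w)) (m)))  →  (t (q (w) (w)) (m))
2. (t (q (w) (w)) (m))  →  (t (w) (m))

normal form = (t (w) (m))
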